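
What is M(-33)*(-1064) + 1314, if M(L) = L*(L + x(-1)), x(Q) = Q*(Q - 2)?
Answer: -1052046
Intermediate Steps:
x(Q) = Q*(-2 + Q)
M(L) = L*(3 + L) (M(L) = L*(L - (-2 - 1)) = L*(L - 1*(-3)) = L*(L + 3) = L*(3 + L))
M(-33)*(-1064) + 1314 = -33*(3 - 33)*(-1064) + 1314 = -33*(-30)*(-1064) + 1314 = 990*(-1064) + 1314 = -1053360 + 1314 = -1052046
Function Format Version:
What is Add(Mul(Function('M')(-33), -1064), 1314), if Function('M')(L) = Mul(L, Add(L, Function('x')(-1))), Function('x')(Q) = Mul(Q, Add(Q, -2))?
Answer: -1052046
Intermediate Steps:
Function('x')(Q) = Mul(Q, Add(-2, Q))
Function('M')(L) = Mul(L, Add(3, L)) (Function('M')(L) = Mul(L, Add(L, Mul(-1, Add(-2, -1)))) = Mul(L, Add(L, Mul(-1, -3))) = Mul(L, Add(L, 3)) = Mul(L, Add(3, L)))
Add(Mul(Function('M')(-33), -1064), 1314) = Add(Mul(Mul(-33, Add(3, -33)), -1064), 1314) = Add(Mul(Mul(-33, -30), -1064), 1314) = Add(Mul(990, -1064), 1314) = Add(-1053360, 1314) = -1052046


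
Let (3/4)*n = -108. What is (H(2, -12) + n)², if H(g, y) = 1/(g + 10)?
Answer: 2982529/144 ≈ 20712.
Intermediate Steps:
H(g, y) = 1/(10 + g)
n = -144 (n = (4/3)*(-108) = -144)
(H(2, -12) + n)² = (1/(10 + 2) - 144)² = (1/12 - 144)² = (-1727/12)² = 2982529/144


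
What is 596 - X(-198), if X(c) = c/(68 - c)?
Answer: 79367/133 ≈ 596.74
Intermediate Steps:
596 - X(-198) = 596 - (-1)*(-198)/(-68 - 198) = 596 - (-1)*(-198)/(-266) = 596 - (-1)*(-198)*(-1)/266 = 596 - 1*(-99/133) = 596 + 99/133 = 79367/133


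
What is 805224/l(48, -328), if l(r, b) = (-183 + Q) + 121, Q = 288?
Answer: 402612/113 ≈ 3562.9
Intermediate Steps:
l(r, b) = 226 (l(r, b) = (-183 + 288) + 121 = 105 + 121 = 226)
805224/l(48, -328) = 805224/226 = 805224*(1/226) = 402612/113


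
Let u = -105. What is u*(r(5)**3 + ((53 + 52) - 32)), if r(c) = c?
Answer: -20790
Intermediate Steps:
u*(r(5)**3 + ((53 + 52) - 32)) = -105*(5**3 + ((53 + 52) - 32)) = -105*(125 + (105 - 32)) = -105*(125 + 73) = -105*198 = -20790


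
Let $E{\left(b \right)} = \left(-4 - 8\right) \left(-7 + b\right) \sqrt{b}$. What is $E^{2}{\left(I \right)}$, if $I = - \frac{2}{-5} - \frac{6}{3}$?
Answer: $- \frac{2130048}{125} \approx -17040.0$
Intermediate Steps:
$I = - \frac{8}{5}$ ($I = \left(-2\right) \left(- \frac{1}{5}\right) - 2 = \frac{2}{5} - 2 = - \frac{8}{5} \approx -1.6$)
$E{\left(b \right)} = \sqrt{b} \left(84 - 12 b\right)$ ($E{\left(b \right)} = - 12 \left(-7 + b\right) \sqrt{b} = \left(84 - 12 b\right) \sqrt{b} = \sqrt{b} \left(84 - 12 b\right)$)
$E^{2}{\left(I \right)} = \left(12 \sqrt{- \frac{8}{5}} \left(7 - - \frac{8}{5}\right)\right)^{2} = \left(12 \frac{2 i \sqrt{10}}{5} \left(7 + \frac{8}{5}\right)\right)^{2} = \left(12 \frac{2 i \sqrt{10}}{5} \cdot \frac{43}{5}\right)^{2} = \left(\frac{1032 i \sqrt{10}}{25}\right)^{2} = - \frac{2130048}{125}$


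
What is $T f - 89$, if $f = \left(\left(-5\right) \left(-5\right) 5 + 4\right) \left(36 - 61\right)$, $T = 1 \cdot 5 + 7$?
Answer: $-38789$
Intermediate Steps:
$T = 12$ ($T = 5 + 7 = 12$)
$f = -3225$ ($f = \left(25 \cdot 5 + 4\right) \left(-25\right) = \left(125 + 4\right) \left(-25\right) = 129 \left(-25\right) = -3225$)
$T f - 89 = 12 \left(-3225\right) - 89 = -38700 - 89 = -38789$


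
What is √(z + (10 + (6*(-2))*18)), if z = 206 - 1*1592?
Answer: 2*I*√398 ≈ 39.9*I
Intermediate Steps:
z = -1386 (z = 206 - 1592 = -1386)
√(z + (10 + (6*(-2))*18)) = √(-1386 + (10 + (6*(-2))*18)) = √(-1386 + (10 - 12*18)) = √(-1386 + (10 - 216)) = √(-1386 - 206) = √(-1592) = 2*I*√398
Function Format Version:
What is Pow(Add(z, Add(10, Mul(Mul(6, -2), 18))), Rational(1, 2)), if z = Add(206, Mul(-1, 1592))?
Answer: Mul(2, I, Pow(398, Rational(1, 2))) ≈ Mul(39.900, I)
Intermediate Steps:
z = -1386 (z = Add(206, -1592) = -1386)
Pow(Add(z, Add(10, Mul(Mul(6, -2), 18))), Rational(1, 2)) = Pow(Add(-1386, Add(10, Mul(Mul(6, -2), 18))), Rational(1, 2)) = Pow(Add(-1386, Add(10, Mul(-12, 18))), Rational(1, 2)) = Pow(Add(-1386, Add(10, -216)), Rational(1, 2)) = Pow(Add(-1386, -206), Rational(1, 2)) = Pow(-1592, Rational(1, 2)) = Mul(2, I, Pow(398, Rational(1, 2)))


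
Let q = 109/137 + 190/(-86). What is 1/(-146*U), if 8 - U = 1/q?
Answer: -4164/5293595 ≈ -0.00078661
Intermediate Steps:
q = -8328/5891 (q = 109*(1/137) + 190*(-1/86) = 109/137 - 95/43 = -8328/5891 ≈ -1.4137)
U = 72515/8328 (U = 8 - 1/(-8328/5891) = 8 - 1*(-5891/8328) = 8 + 5891/8328 = 72515/8328 ≈ 8.7074)
1/(-146*U) = 1/(-146*72515/8328) = 1/(-5293595/4164) = -4164/5293595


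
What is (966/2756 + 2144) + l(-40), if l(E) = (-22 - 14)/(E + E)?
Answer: 29555351/13780 ≈ 2144.8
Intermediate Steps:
l(E) = -18/E (l(E) = -36*1/(2*E) = -18/E)
(966/2756 + 2144) + l(-40) = (966/2756 + 2144) - 18/(-40) = (966*(1/2756) + 2144) - 18*(-1/40) = (483/1378 + 2144) + 9/20 = 2954915/1378 + 9/20 = 29555351/13780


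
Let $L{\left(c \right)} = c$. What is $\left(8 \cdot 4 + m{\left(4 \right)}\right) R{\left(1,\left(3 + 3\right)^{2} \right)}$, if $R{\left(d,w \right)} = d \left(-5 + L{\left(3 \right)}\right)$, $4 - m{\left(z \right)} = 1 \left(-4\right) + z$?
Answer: $-72$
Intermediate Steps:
$m{\left(z \right)} = 8 - z$ ($m{\left(z \right)} = 4 - \left(1 \left(-4\right) + z\right) = 4 - \left(-4 + z\right) = 8 - z$)
$R{\left(d,w \right)} = - 2 d$ ($R{\left(d,w \right)} = d \left(-5 + 3\right) = d \left(-2\right) = - 2 d$)
$\left(8 \cdot 4 + m{\left(4 \right)}\right) R{\left(1,\left(3 + 3\right)^{2} \right)} = \left(8 \cdot 4 + \left(8 - 4\right)\right) \left(\left(-2\right) 1\right) = \left(32 + \left(8 - 4\right)\right) \left(-2\right) = \left(32 + 4\right) \left(-2\right) = 36 \left(-2\right) = -72$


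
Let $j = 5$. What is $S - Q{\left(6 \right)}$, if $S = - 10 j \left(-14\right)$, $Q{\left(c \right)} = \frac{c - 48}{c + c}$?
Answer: $\frac{1407}{2} \approx 703.5$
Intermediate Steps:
$Q{\left(c \right)} = \frac{-48 + c}{2 c}$
$S = 700$ ($S = \left(-10\right) 5 \left(-14\right) = \left(-50\right) \left(-14\right) = 700$)
$S - Q{\left(6 \right)} = 700 - \frac{-48 + 6}{2 \cdot 6} = 700 - \frac{1}{2} \cdot \frac{1}{6} \left(-42\right) = 700 - - \frac{7}{2} = 700 + \frac{7}{2} = \frac{1407}{2}$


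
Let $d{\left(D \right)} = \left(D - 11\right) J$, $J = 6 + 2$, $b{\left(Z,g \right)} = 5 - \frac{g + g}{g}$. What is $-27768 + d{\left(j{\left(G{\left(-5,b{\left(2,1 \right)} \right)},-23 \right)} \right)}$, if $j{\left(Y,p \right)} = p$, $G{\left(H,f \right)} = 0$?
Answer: $-28040$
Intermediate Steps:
$b{\left(Z,g \right)} = 3$ ($b{\left(Z,g \right)} = 5 - \frac{2 g}{g} = 5 - 2 = 3$)
$J = 8$
$d{\left(D \right)} = -88 + 8 D$ ($d{\left(D \right)} = \left(D - 11\right) 8 = \left(-11 + D\right) 8 = -88 + 8 D$)
$-27768 + d{\left(j{\left(G{\left(-5,b{\left(2,1 \right)} \right)},-23 \right)} \right)} = -27768 + \left(-88 + 8 \left(-23\right)\right) = -27768 - 272 = -28040$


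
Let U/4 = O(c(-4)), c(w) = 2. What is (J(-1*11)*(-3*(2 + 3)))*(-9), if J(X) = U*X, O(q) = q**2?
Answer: -23760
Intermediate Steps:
U = 16 (U = 4*2**2 = 4*4 = 16)
J(X) = 16*X
(J(-1*11)*(-3*(2 + 3)))*(-9) = ((16*(-1*11))*(-3*(2 + 3)))*(-9) = ((16*(-11))*(-3*5))*(-9) = -176*(-15)*(-9) = 2640*(-9) = -23760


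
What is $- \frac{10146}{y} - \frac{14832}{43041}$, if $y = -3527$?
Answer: $\frac{128127174}{50601869} \approx 2.5321$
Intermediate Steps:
$- \frac{10146}{y} - \frac{14832}{43041} = - \frac{10146}{-3527} - \frac{14832}{43041} = \left(-10146\right) \left(- \frac{1}{3527}\right) - \frac{4944}{14347} = \frac{10146}{3527} - \frac{4944}{14347} = \frac{128127174}{50601869}$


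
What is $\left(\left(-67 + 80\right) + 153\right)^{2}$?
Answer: $27556$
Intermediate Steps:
$\left(\left(-67 + 80\right) + 153\right)^{2} = \left(13 + 153\right)^{2} = 166^{2} = 27556$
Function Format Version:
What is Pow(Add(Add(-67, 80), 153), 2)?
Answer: 27556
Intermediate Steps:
Pow(Add(Add(-67, 80), 153), 2) = Pow(Add(13, 153), 2) = Pow(166, 2) = 27556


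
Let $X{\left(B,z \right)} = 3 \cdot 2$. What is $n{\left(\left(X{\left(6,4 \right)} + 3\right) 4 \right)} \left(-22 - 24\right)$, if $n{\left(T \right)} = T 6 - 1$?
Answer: $-9890$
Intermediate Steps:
$X{\left(B,z \right)} = 6$
$n{\left(T \right)} = -1 + 6 T$ ($n{\left(T \right)} = 6 T - 1 = -1 + 6 T$)
$n{\left(\left(X{\left(6,4 \right)} + 3\right) 4 \right)} \left(-22 - 24\right) = \left(-1 + 6 \left(6 + 3\right) 4\right) \left(-22 - 24\right) = \left(-1 + 6 \cdot 9 \cdot 4\right) \left(-46\right) = \left(-1 + 6 \cdot 36\right) \left(-46\right) = \left(-1 + 216\right) \left(-46\right) = 215 \left(-46\right) = -9890$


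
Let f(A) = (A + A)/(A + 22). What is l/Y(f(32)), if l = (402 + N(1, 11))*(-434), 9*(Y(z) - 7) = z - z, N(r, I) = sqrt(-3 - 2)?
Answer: -24924 - 62*I*sqrt(5) ≈ -24924.0 - 138.64*I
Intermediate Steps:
f(A) = 2*A/(22 + A) (f(A) = (2*A)/(22 + A) = 2*A/(22 + A))
N(r, I) = I*sqrt(5) (N(r, I) = sqrt(-5) = I*sqrt(5))
Y(z) = 7 (Y(z) = 7 + (z - z)/9 = 7 + (1/9)*0 = 7 + 0 = 7)
l = -174468 - 434*I*sqrt(5) (l = (402 + I*sqrt(5))*(-434) = -174468 - 434*I*sqrt(5) ≈ -1.7447e+5 - 970.45*I)
l/Y(f(32)) = (-174468 - 434*I*sqrt(5))/7 = (-174468 - 434*I*sqrt(5))*(1/7) = -24924 - 62*I*sqrt(5)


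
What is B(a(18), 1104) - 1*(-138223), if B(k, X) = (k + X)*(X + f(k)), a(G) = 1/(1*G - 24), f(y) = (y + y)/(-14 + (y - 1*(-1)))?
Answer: 321581258/237 ≈ 1.3569e+6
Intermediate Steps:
f(y) = 2*y/(-13 + y) (f(y) = (2*y)/(-14 + (y + 1)) = (2*y)/(-14 + (1 + y)) = (2*y)/(-13 + y) = 2*y/(-13 + y))
a(G) = 1/(-24 + G) (a(G) = 1/(G - 24) = 1/(-24 + G))
B(k, X) = (X + k)*(X + 2*k/(-13 + k)) (B(k, X) = (k + X)*(X + 2*k/(-13 + k)) = (X + k)*(X + 2*k/(-13 + k)))
B(a(18), 1104) - 1*(-138223) = (2*(1/(-24 + 18))**2 + 2*1104/(-24 + 18) + 1104*(-13 + 1/(-24 + 18))*(1104 + 1/(-24 + 18)))/(-13 + 1/(-24 + 18)) - 1*(-138223) = (2*(1/(-6))**2 + 2*1104/(-6) + 1104*(-13 + 1/(-6))*(1104 + 1/(-6)))/(-13 + 1/(-6)) + 138223 = (2*(-1/6)**2 + 2*1104*(-1/6) + 1104*(-13 - 1/6)*(1104 - 1/6))/(-13 - 1/6) + 138223 = (2*(1/36) - 368 + 1104*(-79/6)*(6623/6))/(-79/6) + 138223 = -6*(1/18 - 368 - 48135964/3)/79 + 138223 = -6/79*(-288822407/18) + 138223 = 288822407/237 + 138223 = 321581258/237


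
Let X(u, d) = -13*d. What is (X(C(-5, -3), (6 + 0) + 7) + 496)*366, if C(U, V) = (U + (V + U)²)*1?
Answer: 119682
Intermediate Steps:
C(U, V) = U + (U + V)² (C(U, V) = (U + (U + V)²)*1 = U + (U + V)²)
(X(C(-5, -3), (6 + 0) + 7) + 496)*366 = (-13*((6 + 0) + 7) + 496)*366 = (-13*(6 + 7) + 496)*366 = (-13*13 + 496)*366 = (-169 + 496)*366 = 327*366 = 119682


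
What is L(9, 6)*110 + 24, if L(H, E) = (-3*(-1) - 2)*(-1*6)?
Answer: -636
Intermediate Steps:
L(H, E) = -6 (L(H, E) = (3 - 2)*(-6) = 1*(-6) = -6)
L(9, 6)*110 + 24 = -6*110 + 24 = -660 + 24 = -636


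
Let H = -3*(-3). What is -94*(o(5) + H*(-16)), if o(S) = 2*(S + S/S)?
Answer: 12408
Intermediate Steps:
o(S) = 2 + 2*S (o(S) = 2*(S + 1) = 2*(1 + S) = 2 + 2*S)
H = 9
-94*(o(5) + H*(-16)) = -94*((2 + 2*5) + 9*(-16)) = -94*((2 + 10) - 144) = -94*(12 - 144) = -94*(-132) = 12408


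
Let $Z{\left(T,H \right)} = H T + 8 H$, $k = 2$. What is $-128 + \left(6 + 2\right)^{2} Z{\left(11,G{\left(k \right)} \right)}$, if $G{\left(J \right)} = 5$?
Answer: $5952$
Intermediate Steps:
$Z{\left(T,H \right)} = 8 H + H T$
$-128 + \left(6 + 2\right)^{2} Z{\left(11,G{\left(k \right)} \right)} = -128 + \left(6 + 2\right)^{2} \cdot 5 \left(8 + 11\right) = -128 + 8^{2} \cdot 5 \cdot 19 = -128 + 64 \cdot 95 = -128 + 6080 = 5952$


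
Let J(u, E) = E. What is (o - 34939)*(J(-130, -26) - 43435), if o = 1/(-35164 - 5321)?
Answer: 20491939961592/13495 ≈ 1.5185e+9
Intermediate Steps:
o = -1/40485 (o = 1/(-40485) = -1/40485 ≈ -2.4701e-5)
(o - 34939)*(J(-130, -26) - 43435) = (-1/40485 - 34939)*(-26 - 43435) = -1414505416/40485*(-43461) = 20491939961592/13495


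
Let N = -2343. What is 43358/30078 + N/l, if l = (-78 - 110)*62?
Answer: 287926801/175294584 ≈ 1.6425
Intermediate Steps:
l = -11656 (l = -188*62 = -11656)
43358/30078 + N/l = 43358/30078 - 2343/(-11656) = 43358*(1/30078) - 2343*(-1/11656) = 21679/15039 + 2343/11656 = 287926801/175294584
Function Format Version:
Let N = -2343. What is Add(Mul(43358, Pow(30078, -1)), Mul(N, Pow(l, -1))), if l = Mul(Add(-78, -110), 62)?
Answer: Rational(287926801, 175294584) ≈ 1.6425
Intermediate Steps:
l = -11656 (l = Mul(-188, 62) = -11656)
Add(Mul(43358, Pow(30078, -1)), Mul(N, Pow(l, -1))) = Add(Mul(43358, Pow(30078, -1)), Mul(-2343, Pow(-11656, -1))) = Add(Mul(43358, Rational(1, 30078)), Mul(-2343, Rational(-1, 11656))) = Add(Rational(21679, 15039), Rational(2343, 11656)) = Rational(287926801, 175294584)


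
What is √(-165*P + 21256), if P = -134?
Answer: √43366 ≈ 208.25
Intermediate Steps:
√(-165*P + 21256) = √(-165*(-134) + 21256) = √(22110 + 21256) = √43366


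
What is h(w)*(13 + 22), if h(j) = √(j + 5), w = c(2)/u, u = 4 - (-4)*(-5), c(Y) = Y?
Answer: 35*√78/4 ≈ 77.278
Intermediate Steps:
u = -16 (u = 4 - 4*5 = 4 - 20 = -16)
w = -⅛ (w = 2/(-16) = 2*(-1/16) = -⅛ ≈ -0.12500)
h(j) = √(5 + j)
h(w)*(13 + 22) = √(5 - ⅛)*(13 + 22) = √(39/8)*35 = (√78/4)*35 = 35*√78/4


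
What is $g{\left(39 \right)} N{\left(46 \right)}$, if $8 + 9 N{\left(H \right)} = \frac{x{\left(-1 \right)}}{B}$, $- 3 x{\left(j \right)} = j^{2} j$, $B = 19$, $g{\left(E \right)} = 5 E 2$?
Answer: $- \frac{59150}{171} \approx -345.91$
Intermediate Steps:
$g{\left(E \right)} = 10 E$
$x{\left(j \right)} = - \frac{j^{3}}{3}$ ($x{\left(j \right)} = - \frac{j^{2} j}{3} = - \frac{j^{3}}{3}$)
$N{\left(H \right)} = - \frac{455}{513}$ ($N{\left(H \right)} = - \frac{8}{9} + \frac{- \frac{\left(-1\right)^{3}}{3} \cdot \frac{1}{19}}{9} = - \frac{8}{9} + \frac{\left(- \frac{1}{3}\right) \left(-1\right) \frac{1}{19}}{9} = - \frac{8}{9} + \frac{\frac{1}{3} \cdot \frac{1}{19}}{9} = - \frac{8}{9} + \frac{1}{9} \cdot \frac{1}{57} = - \frac{8}{9} + \frac{1}{513} = - \frac{455}{513}$)
$g{\left(39 \right)} N{\left(46 \right)} = 10 \cdot 39 \left(- \frac{455}{513}\right) = 390 \left(- \frac{455}{513}\right) = - \frac{59150}{171}$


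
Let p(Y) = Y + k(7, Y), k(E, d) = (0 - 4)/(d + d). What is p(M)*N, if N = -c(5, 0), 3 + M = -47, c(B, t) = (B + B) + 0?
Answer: 2498/5 ≈ 499.60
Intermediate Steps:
c(B, t) = 2*B (c(B, t) = 2*B + 0 = 2*B)
k(E, d) = -2/d (k(E, d) = -4/(2*d) = (1/(2*d))*(-4) = -2/d)
M = -50 (M = -3 - 47 = -50)
p(Y) = Y - 2/Y
N = -10 (N = -2*5 = -1*10 = -10)
p(M)*N = (-50 - 2/(-50))*(-10) = (-50 - 2*(-1/50))*(-10) = (-50 + 1/25)*(-10) = -1249/25*(-10) = 2498/5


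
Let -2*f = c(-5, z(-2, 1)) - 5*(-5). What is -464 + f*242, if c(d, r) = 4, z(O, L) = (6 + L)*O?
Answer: -3973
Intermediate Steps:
z(O, L) = O*(6 + L)
f = -29/2 (f = -(4 - 5*(-5))/2 = -(4 + 25)/2 = -½*29 = -29/2 ≈ -14.500)
-464 + f*242 = -464 - 29/2*242 = -464 - 3509 = -3973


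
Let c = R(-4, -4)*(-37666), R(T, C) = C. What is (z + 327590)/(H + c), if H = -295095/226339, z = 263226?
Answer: 133724702624/34100844001 ≈ 3.9214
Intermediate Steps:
c = 150664 (c = -4*(-37666) = 150664)
H = -295095/226339 (H = -295095*1/226339 = -295095/226339 ≈ -1.3038)
(z + 327590)/(H + c) = (263226 + 327590)/(-295095/226339 + 150664) = 590816/(34100844001/226339) = 590816*(226339/34100844001) = 133724702624/34100844001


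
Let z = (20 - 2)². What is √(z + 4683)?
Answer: √5007 ≈ 70.760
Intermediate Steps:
z = 324 (z = 18² = 324)
√(z + 4683) = √(324 + 4683) = √5007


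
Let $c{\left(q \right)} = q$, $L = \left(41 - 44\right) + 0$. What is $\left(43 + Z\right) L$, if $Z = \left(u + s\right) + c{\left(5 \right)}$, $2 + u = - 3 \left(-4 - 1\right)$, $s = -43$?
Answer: $-54$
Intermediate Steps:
$L = -3$ ($L = -3 + 0 = -3$)
$u = 13$ ($u = -2 - 3 \left(-4 - 1\right) = -2 - -15 = -2 + 15 = 13$)
$Z = -25$ ($Z = \left(13 - 43\right) + 5 = -30 + 5 = -25$)
$\left(43 + Z\right) L = \left(43 - 25\right) \left(-3\right) = 18 \left(-3\right) = -54$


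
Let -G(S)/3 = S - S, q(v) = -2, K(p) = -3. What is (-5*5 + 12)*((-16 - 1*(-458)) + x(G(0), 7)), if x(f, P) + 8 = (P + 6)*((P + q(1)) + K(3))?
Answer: -5980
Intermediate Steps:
G(S) = 0 (G(S) = -3*(S - S) = -3*0 = 0)
x(f, P) = -8 + (-5 + P)*(6 + P) (x(f, P) = -8 + (P + 6)*((P - 2) - 3) = -8 + (6 + P)*((-2 + P) - 3) = -8 + (6 + P)*(-5 + P) = -8 + (-5 + P)*(6 + P))
(-5*5 + 12)*((-16 - 1*(-458)) + x(G(0), 7)) = (-5*5 + 12)*((-16 - 1*(-458)) + (-38 + 7 + 7²)) = (-25 + 12)*((-16 + 458) + (-38 + 7 + 49)) = -13*(442 + 18) = -13*460 = -5980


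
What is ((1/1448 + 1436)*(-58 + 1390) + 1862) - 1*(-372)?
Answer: 693225265/362 ≈ 1.9150e+6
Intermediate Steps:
((1/1448 + 1436)*(-58 + 1390) + 1862) - 1*(-372) = ((1/1448 + 1436)*1332 + 1862) + 372 = ((2079329/1448)*1332 + 1862) + 372 = (692416557/362 + 1862) + 372 = 693090601/362 + 372 = 693225265/362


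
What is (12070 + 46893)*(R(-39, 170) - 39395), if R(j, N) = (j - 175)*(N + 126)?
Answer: -6057799657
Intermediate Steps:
R(j, N) = (-175 + j)*(126 + N)
(12070 + 46893)*(R(-39, 170) - 39395) = (12070 + 46893)*((-22050 - 175*170 + 126*(-39) + 170*(-39)) - 39395) = 58963*((-22050 - 29750 - 4914 - 6630) - 39395) = 58963*(-63344 - 39395) = 58963*(-102739) = -6057799657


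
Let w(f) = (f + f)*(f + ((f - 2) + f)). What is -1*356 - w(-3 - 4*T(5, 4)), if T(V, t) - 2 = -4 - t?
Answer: -2918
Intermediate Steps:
T(V, t) = -2 - t (T(V, t) = 2 + (-4 - t) = -2 - t)
w(f) = 2*f*(-2 + 3*f) (w(f) = (2*f)*(f + ((-2 + f) + f)) = (2*f)*(f + (-2 + 2*f)) = (2*f)*(-2 + 3*f) = 2*f*(-2 + 3*f))
-1*356 - w(-3 - 4*T(5, 4)) = -1*356 - 2*(-3 - 4*(-2 - 1*4))*(-2 + 3*(-3 - 4*(-2 - 1*4))) = -356 - 2*(-3 - 4*(-2 - 4))*(-2 + 3*(-3 - 4*(-2 - 4))) = -356 - 2*(-3 - 4*(-6))*(-2 + 3*(-3 - 4*(-6))) = -356 - 2*(-3 + 24)*(-2 + 3*(-3 + 24)) = -356 - 2*21*(-2 + 3*21) = -356 - 2*21*(-2 + 63) = -356 - 2*21*61 = -356 - 1*2562 = -356 - 2562 = -2918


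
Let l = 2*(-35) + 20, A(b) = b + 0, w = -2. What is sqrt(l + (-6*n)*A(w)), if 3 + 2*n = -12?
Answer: 2*I*sqrt(35) ≈ 11.832*I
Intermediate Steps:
n = -15/2 (n = -3/2 + (1/2)*(-12) = -3/2 - 6 = -15/2 ≈ -7.5000)
A(b) = b
l = -50 (l = -70 + 20 = -50)
sqrt(l + (-6*n)*A(w)) = sqrt(-50 - 6*(-15/2)*(-2)) = sqrt(-50 + 45*(-2)) = sqrt(-50 - 90) = sqrt(-140) = 2*I*sqrt(35)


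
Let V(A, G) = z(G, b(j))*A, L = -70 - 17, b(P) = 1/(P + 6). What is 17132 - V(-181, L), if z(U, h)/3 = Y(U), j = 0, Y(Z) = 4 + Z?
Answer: -27937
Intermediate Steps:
b(P) = 1/(6 + P)
z(U, h) = 12 + 3*U (z(U, h) = 3*(4 + U) = 12 + 3*U)
L = -87
V(A, G) = A*(12 + 3*G) (V(A, G) = (12 + 3*G)*A = A*(12 + 3*G))
17132 - V(-181, L) = 17132 - 3*(-181)*(4 - 87) = 17132 - 3*(-181)*(-83) = 17132 - 1*45069 = 17132 - 45069 = -27937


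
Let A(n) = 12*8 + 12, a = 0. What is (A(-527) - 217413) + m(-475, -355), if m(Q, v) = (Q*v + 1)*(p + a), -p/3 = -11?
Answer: 5347353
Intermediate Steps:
p = 33 (p = -3*(-11) = 33)
A(n) = 108 (A(n) = 96 + 12 = 108)
m(Q, v) = 33 + 33*Q*v (m(Q, v) = (Q*v + 1)*(33 + 0) = (1 + Q*v)*33 = 33 + 33*Q*v)
(A(-527) - 217413) + m(-475, -355) = (108 - 217413) + (33 + 33*(-475)*(-355)) = -217305 + (33 + 5564625) = -217305 + 5564658 = 5347353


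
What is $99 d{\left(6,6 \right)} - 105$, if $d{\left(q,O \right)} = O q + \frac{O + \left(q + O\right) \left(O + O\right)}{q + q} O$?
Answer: $10884$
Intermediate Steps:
$d{\left(q,O \right)} = O q + \frac{O \left(O + 2 O \left(O + q\right)\right)}{2 q}$ ($d{\left(q,O \right)} = O q + \frac{O + \left(O + q\right) 2 O}{2 q} O = O q + \left(O + 2 O \left(O + q\right)\right) \frac{1}{2 q} O = O q + \frac{O + 2 O \left(O + q\right)}{2 q} O = O q + \frac{O \left(O + 2 O \left(O + q\right)\right)}{2 q}$)
$99 d{\left(6,6 \right)} - 105 = 99 \cdot \frac{1}{2} \cdot 6 \cdot \frac{1}{6} \left(6 + 2 \cdot 6^{2} + 2 \cdot 6 \left(6 + 6\right)\right) - 105 = 99 \cdot \frac{1}{2} \cdot 6 \cdot \frac{1}{6} \left(6 + 2 \cdot 36 + 2 \cdot 6 \cdot 12\right) - 105 = 99 \cdot \frac{1}{2} \cdot 6 \cdot \frac{1}{6} \left(6 + 72 + 144\right) - 105 = 99 \cdot \frac{1}{2} \cdot 6 \cdot \frac{1}{6} \cdot 222 - 105 = 99 \cdot 111 - 105 = 10989 - 105 = 10884$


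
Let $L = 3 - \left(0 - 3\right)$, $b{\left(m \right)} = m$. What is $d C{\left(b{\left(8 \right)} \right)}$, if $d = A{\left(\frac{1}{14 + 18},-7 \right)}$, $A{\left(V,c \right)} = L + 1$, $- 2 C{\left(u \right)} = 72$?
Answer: $-252$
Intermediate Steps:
$C{\left(u \right)} = -36$ ($C{\left(u \right)} = \left(- \frac{1}{2}\right) 72 = -36$)
$L = 6$ ($L = 3 - \left(0 - 3\right) = 3 - -3 = 3 + 3 = 6$)
$A{\left(V,c \right)} = 7$ ($A{\left(V,c \right)} = 6 + 1 = 7$)
$d = 7$
$d C{\left(b{\left(8 \right)} \right)} = 7 \left(-36\right) = -252$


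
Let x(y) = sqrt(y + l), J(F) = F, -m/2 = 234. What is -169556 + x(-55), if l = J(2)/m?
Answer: -169556 + I*sqrt(334646)/78 ≈ -1.6956e+5 + 7.4165*I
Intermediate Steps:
m = -468 (m = -2*234 = -468)
l = -1/234 (l = 2/(-468) = 2*(-1/468) = -1/234 ≈ -0.0042735)
x(y) = sqrt(-1/234 + y) (x(y) = sqrt(y - 1/234) = sqrt(-1/234 + y))
-169556 + x(-55) = -169556 + sqrt(-26 + 6084*(-55))/78 = -169556 + sqrt(-26 - 334620)/78 = -169556 + sqrt(-334646)/78 = -169556 + (I*sqrt(334646))/78 = -169556 + I*sqrt(334646)/78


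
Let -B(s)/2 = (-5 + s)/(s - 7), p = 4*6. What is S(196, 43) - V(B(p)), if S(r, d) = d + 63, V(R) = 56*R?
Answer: 3930/17 ≈ 231.18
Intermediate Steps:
p = 24
B(s) = -2*(-5 + s)/(-7 + s) (B(s) = -2*(-5 + s)/(s - 7) = -2*(-5 + s)/(-7 + s))
S(r, d) = 63 + d
S(196, 43) - V(B(p)) = (63 + 43) - 56*2*(5 - 1*24)/(-7 + 24) = 106 - 56*2*(5 - 24)/17 = 106 - 56*2*(1/17)*(-19) = 106 - 56*(-38)/17 = 106 - 1*(-2128/17) = 106 + 2128/17 = 3930/17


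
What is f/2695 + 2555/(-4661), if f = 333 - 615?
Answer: -8200127/12561395 ≈ -0.65280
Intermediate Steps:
f = -282
f/2695 + 2555/(-4661) = -282/2695 + 2555/(-4661) = -282*1/2695 + 2555*(-1/4661) = -282/2695 - 2555/4661 = -8200127/12561395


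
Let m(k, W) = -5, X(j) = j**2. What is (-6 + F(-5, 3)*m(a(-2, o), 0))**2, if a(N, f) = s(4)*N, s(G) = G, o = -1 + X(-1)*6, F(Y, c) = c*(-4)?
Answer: 2916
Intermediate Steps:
F(Y, c) = -4*c
o = 5 (o = -1 + (-1)**2*6 = -1 + 1*6 = -1 + 6 = 5)
a(N, f) = 4*N
(-6 + F(-5, 3)*m(a(-2, o), 0))**2 = (-6 - 4*3*(-5))**2 = (-6 - 12*(-5))**2 = (-6 + 60)**2 = 54**2 = 2916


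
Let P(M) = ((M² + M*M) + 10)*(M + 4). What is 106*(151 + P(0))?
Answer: 20246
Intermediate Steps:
P(M) = (4 + M)*(10 + 2*M²) (P(M) = ((M² + M²) + 10)*(4 + M) = (2*M² + 10)*(4 + M) = (10 + 2*M²)*(4 + M) = (4 + M)*(10 + 2*M²))
106*(151 + P(0)) = 106*(151 + (40 + 2*0³ + 8*0² + 10*0)) = 106*(151 + (40 + 2*0 + 8*0 + 0)) = 106*(151 + (40 + 0 + 0 + 0)) = 106*(151 + 40) = 106*191 = 20246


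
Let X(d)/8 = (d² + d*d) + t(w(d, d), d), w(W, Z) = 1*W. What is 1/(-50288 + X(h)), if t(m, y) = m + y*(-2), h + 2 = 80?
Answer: 1/46432 ≈ 2.1537e-5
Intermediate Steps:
h = 78 (h = -2 + 80 = 78)
w(W, Z) = W
t(m, y) = m - 2*y
X(d) = -8*d + 16*d² (X(d) = 8*((d² + d*d) + (d - 2*d)) = 8*((d² + d²) - d) = 8*(2*d² - d) = 8*(-d + 2*d²) = -8*d + 16*d²)
1/(-50288 + X(h)) = 1/(-50288 + 8*78*(-1 + 2*78)) = 1/(-50288 + 8*78*(-1 + 156)) = 1/(-50288 + 8*78*155) = 1/(-50288 + 96720) = 1/46432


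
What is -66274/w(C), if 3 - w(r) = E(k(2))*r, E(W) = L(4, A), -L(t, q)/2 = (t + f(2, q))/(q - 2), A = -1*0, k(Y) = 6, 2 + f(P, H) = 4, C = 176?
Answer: 5098/81 ≈ 62.938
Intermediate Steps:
f(P, H) = 2 (f(P, H) = -2 + 4 = 2)
A = 0
L(t, q) = -2*(2 + t)/(-2 + q) (L(t, q) = -2*(t + 2)/(q - 2) = -2*(2 + t)/(-2 + q))
E(W) = 6 (E(W) = 2*(-2 - 1*4)/(-2 + 0) = 2*(-2 - 4)/(-2) = 2*(-½)*(-6) = 6)
w(r) = 3 - 6*r
-66274/w(C) = -66274/(3 - 6*176) = -66274/(3 - 1056) = -66274/(-1053) = -66274*(-1/1053) = 5098/81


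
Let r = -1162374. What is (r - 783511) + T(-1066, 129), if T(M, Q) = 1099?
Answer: -1944786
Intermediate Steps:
(r - 783511) + T(-1066, 129) = (-1162374 - 783511) + 1099 = -1945885 + 1099 = -1944786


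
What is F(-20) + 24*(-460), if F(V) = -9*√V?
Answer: -11040 - 18*I*√5 ≈ -11040.0 - 40.249*I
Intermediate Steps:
F(-20) + 24*(-460) = -18*I*√5 + 24*(-460) = -18*I*√5 - 11040 = -11040 - 18*I*√5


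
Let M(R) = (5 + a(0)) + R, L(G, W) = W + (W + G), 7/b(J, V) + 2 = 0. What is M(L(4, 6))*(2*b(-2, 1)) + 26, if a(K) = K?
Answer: -121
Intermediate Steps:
b(J, V) = -7/2 (b(J, V) = 7/(-2 + 0) = 7/(-2) = 7*(-1/2) = -7/2)
L(G, W) = G + 2*W (L(G, W) = W + (G + W) = G + 2*W)
M(R) = 5 + R (M(R) = (5 + 0) + R = 5 + R)
M(L(4, 6))*(2*b(-2, 1)) + 26 = (5 + (4 + 2*6))*(2*(-7/2)) + 26 = (5 + (4 + 12))*(-7) + 26 = (5 + 16)*(-7) + 26 = 21*(-7) + 26 = -147 + 26 = -121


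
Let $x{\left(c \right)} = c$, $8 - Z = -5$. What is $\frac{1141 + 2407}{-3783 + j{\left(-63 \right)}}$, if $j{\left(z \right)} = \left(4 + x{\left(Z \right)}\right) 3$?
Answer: $- \frac{887}{933} \approx -0.9507$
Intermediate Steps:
$Z = 13$ ($Z = 8 - -5 = 8 + 5 = 13$)
$j{\left(z \right)} = 51$ ($j{\left(z \right)} = \left(4 + 13\right) 3 = 17 \cdot 3 = 51$)
$\frac{1141 + 2407}{-3783 + j{\left(-63 \right)}} = \frac{1141 + 2407}{-3783 + 51} = \frac{3548}{-3732} = 3548 \left(- \frac{1}{3732}\right) = - \frac{887}{933}$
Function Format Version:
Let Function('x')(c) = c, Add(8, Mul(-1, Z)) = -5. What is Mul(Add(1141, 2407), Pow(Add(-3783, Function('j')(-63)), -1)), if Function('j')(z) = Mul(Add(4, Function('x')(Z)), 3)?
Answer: Rational(-887, 933) ≈ -0.95070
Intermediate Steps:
Z = 13 (Z = Add(8, Mul(-1, -5)) = Add(8, 5) = 13)
Function('j')(z) = 51 (Function('j')(z) = Mul(Add(4, 13), 3) = Mul(17, 3) = 51)
Mul(Add(1141, 2407), Pow(Add(-3783, Function('j')(-63)), -1)) = Mul(Add(1141, 2407), Pow(Add(-3783, 51), -1)) = Mul(3548, Pow(-3732, -1)) = Mul(3548, Rational(-1, 3732)) = Rational(-887, 933)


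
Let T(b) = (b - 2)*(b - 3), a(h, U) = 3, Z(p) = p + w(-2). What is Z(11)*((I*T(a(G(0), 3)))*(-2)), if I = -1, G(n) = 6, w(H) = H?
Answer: 0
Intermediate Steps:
Z(p) = -2 + p (Z(p) = p - 2 = -2 + p)
T(b) = (-3 + b)*(-2 + b) (T(b) = (-2 + b)*(-3 + b) = (-3 + b)*(-2 + b))
Z(11)*((I*T(a(G(0), 3)))*(-2)) = (-2 + 11)*(-(6 + 3² - 5*3)*(-2)) = 9*(-(6 + 9 - 15)*(-2)) = 9*(-1*0*(-2)) = 9*(0*(-2)) = 9*0 = 0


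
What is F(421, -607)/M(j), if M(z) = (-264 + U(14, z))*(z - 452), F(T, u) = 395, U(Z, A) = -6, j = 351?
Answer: 79/5454 ≈ 0.014485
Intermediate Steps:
M(z) = 122040 - 270*z (M(z) = (-264 - 6)*(z - 452) = -270*(-452 + z) = 122040 - 270*z)
F(421, -607)/M(j) = 395/(122040 - 270*351) = 395/(122040 - 94770) = 395/27270 = 395*(1/27270) = 79/5454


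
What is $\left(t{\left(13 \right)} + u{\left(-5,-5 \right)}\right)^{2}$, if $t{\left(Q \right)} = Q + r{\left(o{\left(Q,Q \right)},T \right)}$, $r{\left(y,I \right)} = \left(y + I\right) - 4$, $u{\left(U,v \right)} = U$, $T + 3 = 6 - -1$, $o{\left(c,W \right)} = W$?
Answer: $441$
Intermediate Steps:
$T = 4$ ($T = -3 + \left(6 - -1\right) = -3 + \left(6 + 1\right) = -3 + 7 = 4$)
$r{\left(y,I \right)} = -4 + I + y$ ($r{\left(y,I \right)} = \left(I + y\right) - 4 = -4 + I + y$)
$t{\left(Q \right)} = 2 Q$ ($t{\left(Q \right)} = Q + \left(-4 + 4 + Q\right) = Q + Q = 2 Q$)
$\left(t{\left(13 \right)} + u{\left(-5,-5 \right)}\right)^{2} = \left(2 \cdot 13 - 5\right)^{2} = \left(26 - 5\right)^{2} = 21^{2} = 441$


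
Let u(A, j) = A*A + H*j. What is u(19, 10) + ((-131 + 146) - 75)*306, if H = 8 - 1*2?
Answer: -17939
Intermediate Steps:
H = 6 (H = 8 - 2 = 6)
u(A, j) = A² + 6*j (u(A, j) = A*A + 6*j = A² + 6*j)
u(19, 10) + ((-131 + 146) - 75)*306 = (19² + 6*10) + ((-131 + 146) - 75)*306 = (361 + 60) + (15 - 75)*306 = 421 - 60*306 = 421 - 18360 = -17939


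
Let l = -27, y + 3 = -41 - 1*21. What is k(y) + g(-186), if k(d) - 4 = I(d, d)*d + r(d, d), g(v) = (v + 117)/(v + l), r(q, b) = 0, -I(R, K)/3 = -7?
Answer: -96608/71 ≈ -1360.7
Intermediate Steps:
I(R, K) = 21 (I(R, K) = -3*(-7) = 21)
y = -65 (y = -3 + (-41 - 1*21) = -3 + (-41 - 21) = -3 - 62 = -65)
g(v) = (117 + v)/(-27 + v) (g(v) = (v + 117)/(v - 27) = (117 + v)/(-27 + v))
k(d) = 4 + 21*d (k(d) = 4 + (21*d + 0) = 4 + 21*d)
k(y) + g(-186) = (4 + 21*(-65)) + (117 - 186)/(-27 - 186) = (4 - 1365) - 69/(-213) = -1361 - 1/213*(-69) = -1361 + 23/71 = -96608/71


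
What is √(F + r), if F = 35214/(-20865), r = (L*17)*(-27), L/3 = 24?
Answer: I*√1598680319990/6955 ≈ 181.8*I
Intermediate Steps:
L = 72 (L = 3*24 = 72)
r = -33048 (r = (72*17)*(-27) = 1224*(-27) = -33048)
F = -11738/6955 (F = 35214*(-1/20865) = -11738/6955 ≈ -1.6877)
√(F + r) = √(-11738/6955 - 33048) = √(-229860578/6955) = I*√1598680319990/6955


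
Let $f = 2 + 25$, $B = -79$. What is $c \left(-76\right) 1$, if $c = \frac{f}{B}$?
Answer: $\frac{2052}{79} \approx 25.975$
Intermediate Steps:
$f = 27$
$c = - \frac{27}{79}$ ($c = \frac{27}{-79} = 27 \left(- \frac{1}{79}\right) = - \frac{27}{79} \approx -0.34177$)
$c \left(-76\right) 1 = \left(- \frac{27}{79}\right) \left(-76\right) 1 = \frac{2052}{79} \cdot 1 = \frac{2052}{79}$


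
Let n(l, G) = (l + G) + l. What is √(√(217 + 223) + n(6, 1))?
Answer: √(13 + 2*√110) ≈ 5.8289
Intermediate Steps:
n(l, G) = G + 2*l (n(l, G) = (G + l) + l = G + 2*l)
√(√(217 + 223) + n(6, 1)) = √(√(217 + 223) + (1 + 2*6)) = √(√440 + (1 + 12)) = √(2*√110 + 13) = √(13 + 2*√110)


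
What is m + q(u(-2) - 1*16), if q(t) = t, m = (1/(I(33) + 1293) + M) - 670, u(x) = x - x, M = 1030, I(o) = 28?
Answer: 454425/1321 ≈ 344.00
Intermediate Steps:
u(x) = 0
m = 475561/1321 (m = (1/(28 + 1293) + 1030) - 670 = (1/1321 + 1030) - 670 = 1360631/1321 - 670 = 475561/1321 ≈ 360.00)
m + q(u(-2) - 1*16) = 475561/1321 + (0 - 1*16) = 475561/1321 + (0 - 16) = 475561/1321 - 16 = 454425/1321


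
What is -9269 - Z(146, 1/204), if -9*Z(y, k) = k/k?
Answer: -83420/9 ≈ -9268.9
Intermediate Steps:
Z(y, k) = -⅑ (Z(y, k) = -k/(9*k) = -⅑*1 = -⅑)
-9269 - Z(146, 1/204) = -9269 - 1*(-⅑) = -9269 + ⅑ = -83420/9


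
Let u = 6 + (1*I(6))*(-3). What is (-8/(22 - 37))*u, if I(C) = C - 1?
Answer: -24/5 ≈ -4.8000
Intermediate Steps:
I(C) = -1 + C
u = -9 (u = 6 + (1*(-1 + 6))*(-3) = 6 + (1*5)*(-3) = 6 + 5*(-3) = 6 - 15 = -9)
(-8/(22 - 37))*u = (-8/(22 - 37))*(-9) = (-8/(-15))*(-9) = -1/15*(-8)*(-9) = (8/15)*(-9) = -24/5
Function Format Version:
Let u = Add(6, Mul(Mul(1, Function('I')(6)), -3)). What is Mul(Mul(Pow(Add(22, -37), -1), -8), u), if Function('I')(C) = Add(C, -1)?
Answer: Rational(-24, 5) ≈ -4.8000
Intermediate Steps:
Function('I')(C) = Add(-1, C)
u = -9 (u = Add(6, Mul(Mul(1, Add(-1, 6)), -3)) = Add(6, Mul(Mul(1, 5), -3)) = Add(6, Mul(5, -3)) = Add(6, -15) = -9)
Mul(Mul(Pow(Add(22, -37), -1), -8), u) = Mul(Mul(Pow(Add(22, -37), -1), -8), -9) = Mul(Mul(Pow(-15, -1), -8), -9) = Mul(Mul(Rational(-1, 15), -8), -9) = Mul(Rational(8, 15), -9) = Rational(-24, 5)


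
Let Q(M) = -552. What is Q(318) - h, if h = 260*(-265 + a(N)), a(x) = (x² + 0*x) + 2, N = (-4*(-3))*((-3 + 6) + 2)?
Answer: -868172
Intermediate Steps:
N = 60 (N = 12*(3 + 2) = 12*5 = 60)
a(x) = 2 + x² (a(x) = (x² + 0) + 2 = x² + 2 = 2 + x²)
h = 867620 (h = 260*(-265 + (2 + 60²)) = 260*(-265 + (2 + 3600)) = 260*(-265 + 3602) = 260*3337 = 867620)
Q(318) - h = -552 - 1*867620 = -552 - 867620 = -868172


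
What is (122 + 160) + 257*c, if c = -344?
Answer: -88126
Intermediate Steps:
(122 + 160) + 257*c = (122 + 160) + 257*(-344) = 282 - 88408 = -88126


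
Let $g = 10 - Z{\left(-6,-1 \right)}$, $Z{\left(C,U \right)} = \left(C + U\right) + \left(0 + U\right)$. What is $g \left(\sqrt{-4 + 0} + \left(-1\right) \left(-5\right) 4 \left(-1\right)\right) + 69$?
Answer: $-291 + 36 i \approx -291.0 + 36.0 i$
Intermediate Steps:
$Z{\left(C,U \right)} = C + 2 U$ ($Z{\left(C,U \right)} = \left(C + U\right) + U = C + 2 U$)
$g = 18$ ($g = 10 - \left(-6 + 2 \left(-1\right)\right) = 10 - \left(-6 - 2\right) = 10 - -8 = 10 + 8 = 18$)
$g \left(\sqrt{-4 + 0} + \left(-1\right) \left(-5\right) 4 \left(-1\right)\right) + 69 = 18 \left(\sqrt{-4 + 0} + \left(-1\right) \left(-5\right) 4 \left(-1\right)\right) + 69 = 18 \left(\sqrt{-4} + 5 \cdot 4 \left(-1\right)\right) + 69 = 18 \left(2 i + 20 \left(-1\right)\right) + 69 = 18 \left(2 i - 20\right) + 69 = 18 \left(-20 + 2 i\right) + 69 = \left(-360 + 36 i\right) + 69 = -291 + 36 i$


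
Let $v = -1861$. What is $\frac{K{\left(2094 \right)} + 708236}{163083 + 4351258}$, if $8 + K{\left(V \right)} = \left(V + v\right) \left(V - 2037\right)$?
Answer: $\frac{721509}{4514341} \approx 0.15983$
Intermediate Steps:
$K{\left(V \right)} = -8 + \left(-2037 + V\right) \left(-1861 + V\right)$ ($K{\left(V \right)} = -8 + \left(V - 1861\right) \left(V - 2037\right) = -8 + \left(-1861 + V\right) \left(-2037 + V\right) = -8 + \left(-2037 + V\right) \left(-1861 + V\right)$)
$\frac{K{\left(2094 \right)} + 708236}{163083 + 4351258} = \frac{\left(3790849 + 2094^{2} - 8162412\right) + 708236}{163083 + 4351258} = \frac{\left(3790849 + 4384836 - 8162412\right) + 708236}{4514341} = \left(13273 + 708236\right) \frac{1}{4514341} = 721509 \cdot \frac{1}{4514341} = \frac{721509}{4514341}$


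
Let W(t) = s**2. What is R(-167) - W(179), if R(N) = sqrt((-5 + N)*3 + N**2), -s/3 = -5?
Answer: -225 + sqrt(27373) ≈ -59.552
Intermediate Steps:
s = 15 (s = -3*(-5) = 15)
R(N) = sqrt(-15 + N**2 + 3*N) (R(N) = sqrt((-15 + 3*N) + N**2) = sqrt(-15 + N**2 + 3*N))
W(t) = 225 (W(t) = 15**2 = 225)
R(-167) - W(179) = sqrt(-15 + (-167)**2 + 3*(-167)) - 1*225 = sqrt(-15 + 27889 - 501) - 225 = sqrt(27373) - 225 = -225 + sqrt(27373)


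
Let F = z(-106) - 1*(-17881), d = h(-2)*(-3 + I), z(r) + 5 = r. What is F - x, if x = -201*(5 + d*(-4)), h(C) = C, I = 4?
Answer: 20383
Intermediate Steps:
z(r) = -5 + r
d = -2 (d = -2*(-3 + 4) = -2*1 = -2)
F = 17770 (F = (-5 - 106) - 1*(-17881) = -111 + 17881 = 17770)
x = -2613 (x = -201*(5 - 2*(-4)) = -201*(5 + 8) = -201*13 = -2613)
F - x = 17770 - 1*(-2613) = 17770 + 2613 = 20383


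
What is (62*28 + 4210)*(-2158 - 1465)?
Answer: -21542358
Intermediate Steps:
(62*28 + 4210)*(-2158 - 1465) = (1736 + 4210)*(-3623) = 5946*(-3623) = -21542358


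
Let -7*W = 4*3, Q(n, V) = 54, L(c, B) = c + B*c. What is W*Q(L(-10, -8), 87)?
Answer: -648/7 ≈ -92.571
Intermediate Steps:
W = -12/7 (W = -4*3/7 = -⅐*12 = -12/7 ≈ -1.7143)
W*Q(L(-10, -8), 87) = -12/7*54 = -648/7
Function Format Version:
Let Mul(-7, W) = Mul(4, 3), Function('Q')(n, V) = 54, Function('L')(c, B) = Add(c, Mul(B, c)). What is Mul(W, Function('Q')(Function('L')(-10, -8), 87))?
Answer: Rational(-648, 7) ≈ -92.571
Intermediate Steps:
W = Rational(-12, 7) (W = Mul(Rational(-1, 7), Mul(4, 3)) = Mul(Rational(-1, 7), 12) = Rational(-12, 7) ≈ -1.7143)
Mul(W, Function('Q')(Function('L')(-10, -8), 87)) = Mul(Rational(-12, 7), 54) = Rational(-648, 7)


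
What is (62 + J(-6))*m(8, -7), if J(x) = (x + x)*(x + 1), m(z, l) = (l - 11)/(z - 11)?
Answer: 732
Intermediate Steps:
m(z, l) = (-11 + l)/(-11 + z)
J(x) = 2*x*(1 + x) (J(x) = (2*x)*(1 + x) = 2*x*(1 + x))
(62 + J(-6))*m(8, -7) = (62 + 2*(-6)*(1 - 6))*((-11 - 7)/(-11 + 8)) = (62 + 2*(-6)*(-5))*(-18/(-3)) = (62 + 60)*(-⅓*(-18)) = 122*6 = 732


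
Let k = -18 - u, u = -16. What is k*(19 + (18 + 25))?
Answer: -124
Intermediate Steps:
k = -2 (k = -18 - 1*(-16) = -18 + 16 = -2)
k*(19 + (18 + 25)) = -2*(19 + (18 + 25)) = -2*(19 + 43) = -2*62 = -124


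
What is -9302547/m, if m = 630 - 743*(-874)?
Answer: -9302547/650012 ≈ -14.311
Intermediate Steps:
m = 650012 (m = 630 + 649382 = 650012)
-9302547/m = -9302547/650012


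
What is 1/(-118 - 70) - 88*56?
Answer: -926465/188 ≈ -4928.0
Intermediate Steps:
1/(-118 - 70) - 88*56 = 1/(-188) - 4928 = -1/188 - 4928 = -926465/188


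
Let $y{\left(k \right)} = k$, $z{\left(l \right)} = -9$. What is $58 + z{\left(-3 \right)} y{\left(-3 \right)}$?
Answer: $85$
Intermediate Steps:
$58 + z{\left(-3 \right)} y{\left(-3 \right)} = 58 - -27 = 58 + 27 = 85$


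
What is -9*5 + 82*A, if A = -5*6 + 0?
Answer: -2505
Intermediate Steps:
A = -30 (A = -30 + 0 = -30)
-9*5 + 82*A = -9*5 + 82*(-30) = -45 - 2460 = -2505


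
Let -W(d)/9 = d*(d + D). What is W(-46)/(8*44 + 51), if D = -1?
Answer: -19458/403 ≈ -48.283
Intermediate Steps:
W(d) = -9*d*(-1 + d) (W(d) = -9*d*(d - 1) = -9*d*(-1 + d))
W(-46)/(8*44 + 51) = (9*(-46)*(1 - 1*(-46)))/(8*44 + 51) = (9*(-46)*(1 + 46))/(352 + 51) = (9*(-46)*47)/403 = -19458*1/403 = -19458/403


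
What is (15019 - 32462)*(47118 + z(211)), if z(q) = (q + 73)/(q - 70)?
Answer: -115889931446/141 ≈ -8.2191e+8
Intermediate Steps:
z(q) = (73 + q)/(-70 + q)
(15019 - 32462)*(47118 + z(211)) = (15019 - 32462)*(47118 + (73 + 211)/(-70 + 211)) = -17443*(47118 + 284/141) = -17443*6643922/141 = -115889931446/141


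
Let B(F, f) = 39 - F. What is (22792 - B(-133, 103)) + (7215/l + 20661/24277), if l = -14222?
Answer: 600774568959/26559038 ≈ 22620.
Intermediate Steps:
(22792 - B(-133, 103)) + (7215/l + 20661/24277) = (22792 - (39 - 1*(-133))) + (7215/(-14222) + 20661/24277) = (22792 - (39 + 133)) + (7215*(-1/14222) + 20661*(1/24277)) = (22792 - 1*172) + (-555/1094 + 20661/24277) = (22792 - 172) + 9129399/26559038 = 22620 + 9129399/26559038 = 600774568959/26559038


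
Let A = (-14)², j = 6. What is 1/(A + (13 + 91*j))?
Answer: 1/755 ≈ 0.0013245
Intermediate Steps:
A = 196
1/(A + (13 + 91*j)) = 1/(196 + (13 + 91*6)) = 1/(196 + (13 + 546)) = 1/(196 + 559) = 1/755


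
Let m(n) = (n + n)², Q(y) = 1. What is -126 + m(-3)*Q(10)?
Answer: -90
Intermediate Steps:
m(n) = 4*n² (m(n) = (2*n)² = 4*n²)
-126 + m(-3)*Q(10) = -126 + (4*(-3)²)*1 = -126 + (4*9)*1 = -126 + 36*1 = -126 + 36 = -90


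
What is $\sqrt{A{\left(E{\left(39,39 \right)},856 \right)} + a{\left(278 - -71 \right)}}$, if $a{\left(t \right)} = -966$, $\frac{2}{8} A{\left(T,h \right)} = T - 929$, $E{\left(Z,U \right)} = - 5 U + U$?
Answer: $i \sqrt{5306} \approx 72.842 i$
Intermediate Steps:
$E{\left(Z,U \right)} = - 4 U$
$A{\left(T,h \right)} = -3716 + 4 T$ ($A{\left(T,h \right)} = 4 \left(T - 929\right) = 4 \left(-929 + T\right) = -3716 + 4 T$)
$\sqrt{A{\left(E{\left(39,39 \right)},856 \right)} + a{\left(278 - -71 \right)}} = \sqrt{\left(-3716 + 4 \left(\left(-4\right) 39\right)\right) - 966} = \sqrt{\left(-3716 + 4 \left(-156\right)\right) - 966} = \sqrt{\left(-3716 - 624\right) - 966} = \sqrt{-4340 - 966} = \sqrt{-5306} = i \sqrt{5306}$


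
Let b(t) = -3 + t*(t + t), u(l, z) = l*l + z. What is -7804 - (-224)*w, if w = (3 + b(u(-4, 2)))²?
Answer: 94050692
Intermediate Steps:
u(l, z) = z + l² (u(l, z) = l² + z = z + l²)
b(t) = -3 + 2*t² (b(t) = -3 + t*(2*t) = -3 + 2*t²)
w = 419904 (w = (3 + (-3 + 2*(2 + (-4)²)²))² = (3 + (-3 + 2*(2 + 16)²))² = (3 + (-3 + 2*18²))² = (3 + (-3 + 2*324))² = (3 + (-3 + 648))² = (3 + 645)² = 648² = 419904)
-7804 - (-224)*w = -7804 - (-224)*419904 = -7804 - 1*(-94058496) = -7804 + 94058496 = 94050692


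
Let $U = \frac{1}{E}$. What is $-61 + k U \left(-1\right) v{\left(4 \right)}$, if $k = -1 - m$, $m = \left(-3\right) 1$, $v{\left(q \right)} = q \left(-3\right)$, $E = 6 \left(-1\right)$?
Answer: $-65$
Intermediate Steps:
$E = -6$
$U = - \frac{1}{6}$ ($U = \frac{1}{-6} = - \frac{1}{6} \approx -0.16667$)
$v{\left(q \right)} = - 3 q$
$m = -3$
$k = 2$ ($k = -1 - -3 = -1 + 3 = 2$)
$-61 + k U \left(-1\right) v{\left(4 \right)} = -61 + 2 \left(- \frac{1}{6}\right) \left(-1\right) \left(\left(-3\right) 4\right) = -61 + 2 \cdot \frac{1}{6} \left(-12\right) = -61 + 2 \left(-2\right) = -61 - 4 = -65$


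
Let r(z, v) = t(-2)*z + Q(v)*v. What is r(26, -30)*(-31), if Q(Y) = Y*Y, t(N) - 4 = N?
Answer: 835388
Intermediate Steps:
t(N) = 4 + N
Q(Y) = Y**2
r(z, v) = v**3 + 2*z (r(z, v) = (4 - 2)*z + v**2*v = 2*z + v**3 = v**3 + 2*z)
r(26, -30)*(-31) = ((-30)**3 + 2*26)*(-31) = (-27000 + 52)*(-31) = -26948*(-31) = 835388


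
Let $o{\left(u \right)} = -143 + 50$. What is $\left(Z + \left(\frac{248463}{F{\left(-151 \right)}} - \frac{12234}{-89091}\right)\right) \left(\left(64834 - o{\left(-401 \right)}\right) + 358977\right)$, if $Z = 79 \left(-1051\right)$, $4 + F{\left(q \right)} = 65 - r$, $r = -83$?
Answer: $- \frac{1023502565736014}{29697} \approx -3.4465 \cdot 10^{10}$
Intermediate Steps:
$o{\left(u \right)} = -93$
$F{\left(q \right)} = 144$ ($F{\left(q \right)} = -4 + \left(65 - -83\right) = -4 + \left(65 + 83\right) = -4 + 148 = 144$)
$Z = -83029$
$\left(Z + \left(\frac{248463}{F{\left(-151 \right)}} - \frac{12234}{-89091}\right)\right) \left(\left(64834 - o{\left(-401 \right)}\right) + 358977\right) = \left(-83029 + \left(\frac{248463}{144} - \frac{12234}{-89091}\right)\right) \left(\left(64834 - -93\right) + 358977\right) = \left(-83029 + \left(248463 \cdot \frac{1}{144} - - \frac{4078}{29697}\right)\right) \left(\left(64834 + 93\right) + 358977\right) = \left(-83029 + \left(\frac{27607}{16} + \frac{4078}{29697}\right)\right) \left(64927 + 358977\right) = \left(-83029 + \frac{819910327}{475152}\right) 423904 = \left(- \frac{38631485081}{475152}\right) 423904 = - \frac{1023502565736014}{29697}$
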